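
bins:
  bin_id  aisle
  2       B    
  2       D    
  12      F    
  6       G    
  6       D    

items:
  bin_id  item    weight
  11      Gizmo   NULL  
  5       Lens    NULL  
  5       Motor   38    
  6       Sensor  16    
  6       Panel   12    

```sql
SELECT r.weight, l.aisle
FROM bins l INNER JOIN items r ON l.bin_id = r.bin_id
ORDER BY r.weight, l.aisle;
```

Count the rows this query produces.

INNER JOIN keeps only pairs where the ON condition holds.
Matching on l.bin_id = r.bin_id.
Matched pairs: 4.
Total: 4 rows.

4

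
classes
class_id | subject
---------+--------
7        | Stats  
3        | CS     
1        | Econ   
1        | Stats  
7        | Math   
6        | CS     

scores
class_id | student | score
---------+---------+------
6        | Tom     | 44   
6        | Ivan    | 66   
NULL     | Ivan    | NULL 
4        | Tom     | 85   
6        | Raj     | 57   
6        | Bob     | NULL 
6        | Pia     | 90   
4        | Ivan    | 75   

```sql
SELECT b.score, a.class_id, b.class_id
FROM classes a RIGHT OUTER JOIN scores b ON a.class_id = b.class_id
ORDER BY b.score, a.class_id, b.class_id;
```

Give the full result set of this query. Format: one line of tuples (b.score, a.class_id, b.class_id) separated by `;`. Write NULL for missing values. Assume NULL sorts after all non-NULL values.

(44, 6, 6); (57, 6, 6); (66, 6, 6); (75, NULL, 4); (85, NULL, 4); (90, 6, 6); (NULL, 6, 6); (NULL, NULL, NULL)

RIGHT JOIN keeps every row from `scores`; unmatched rows get NULL for `classes`'s columns.
Matching on a.class_id = b.class_id. A NULL in a compared column never satisfies the condition.
Matched pairs: 5; unmatched b rows kept: 3.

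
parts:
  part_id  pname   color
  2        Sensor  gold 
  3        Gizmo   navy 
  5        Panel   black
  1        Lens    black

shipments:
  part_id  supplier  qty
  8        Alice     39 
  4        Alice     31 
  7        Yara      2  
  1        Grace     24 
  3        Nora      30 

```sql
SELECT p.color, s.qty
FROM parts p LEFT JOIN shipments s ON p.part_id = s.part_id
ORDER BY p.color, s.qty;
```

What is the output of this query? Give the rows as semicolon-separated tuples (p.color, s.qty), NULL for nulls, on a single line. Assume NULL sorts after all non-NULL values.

(black, 24); (black, NULL); (gold, NULL); (navy, 30)

LEFT JOIN keeps every row from `parts`; unmatched rows get NULL for `shipments`'s columns.
Matching on p.part_id = s.part_id.
- part_id=2: no s row matches, row kept with s columns NULL.
- part_id=3: 1 matching s row(s), so 1 row(s) emitted.
- part_id=5: no s row matches, row kept with s columns NULL.
- part_id=1: 1 matching s row(s), so 1 row(s) emitted.
After projecting and ordering:
p.color | s.qty
black | 24
black | NULL
gold | NULL
navy | 30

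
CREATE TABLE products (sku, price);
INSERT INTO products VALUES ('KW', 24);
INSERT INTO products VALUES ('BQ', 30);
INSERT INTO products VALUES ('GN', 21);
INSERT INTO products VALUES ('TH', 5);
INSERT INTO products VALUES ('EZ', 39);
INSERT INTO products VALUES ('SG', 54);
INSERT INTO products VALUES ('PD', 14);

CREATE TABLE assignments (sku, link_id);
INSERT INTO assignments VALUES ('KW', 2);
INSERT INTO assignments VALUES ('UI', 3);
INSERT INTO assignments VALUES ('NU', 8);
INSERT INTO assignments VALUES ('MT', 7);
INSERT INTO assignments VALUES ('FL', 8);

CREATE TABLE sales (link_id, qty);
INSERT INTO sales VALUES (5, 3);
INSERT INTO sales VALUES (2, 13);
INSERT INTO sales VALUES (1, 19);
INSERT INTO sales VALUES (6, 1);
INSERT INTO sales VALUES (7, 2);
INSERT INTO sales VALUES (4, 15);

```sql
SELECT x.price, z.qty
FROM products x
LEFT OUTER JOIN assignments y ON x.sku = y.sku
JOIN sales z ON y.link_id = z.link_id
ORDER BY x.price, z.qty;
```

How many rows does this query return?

1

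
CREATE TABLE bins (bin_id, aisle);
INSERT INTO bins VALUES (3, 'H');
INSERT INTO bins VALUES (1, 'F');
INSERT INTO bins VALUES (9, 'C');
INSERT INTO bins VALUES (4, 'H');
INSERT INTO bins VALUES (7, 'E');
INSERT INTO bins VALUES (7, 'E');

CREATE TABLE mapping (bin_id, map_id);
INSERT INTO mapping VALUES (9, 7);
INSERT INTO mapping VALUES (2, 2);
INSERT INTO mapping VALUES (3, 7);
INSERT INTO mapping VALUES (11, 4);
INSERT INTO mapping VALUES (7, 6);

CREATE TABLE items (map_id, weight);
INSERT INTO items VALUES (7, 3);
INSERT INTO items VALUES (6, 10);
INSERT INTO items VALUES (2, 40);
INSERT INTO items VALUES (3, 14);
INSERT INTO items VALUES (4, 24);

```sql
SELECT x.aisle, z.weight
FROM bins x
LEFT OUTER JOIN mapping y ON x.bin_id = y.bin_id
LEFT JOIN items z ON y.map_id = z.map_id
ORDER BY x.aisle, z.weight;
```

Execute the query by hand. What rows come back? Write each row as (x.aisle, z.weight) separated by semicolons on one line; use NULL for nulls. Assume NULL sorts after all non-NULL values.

(C, 3); (E, 10); (E, 10); (F, NULL); (H, 3); (H, NULL)

Evaluate left to right. First `bins x LEFT JOIN mapping y` on bin_id: 6 row(s).
Then LEFT JOIN `items z` on map_id: each of those 6 rows is kept; rows whose y.map_id has no match in z get NULL for z's columns.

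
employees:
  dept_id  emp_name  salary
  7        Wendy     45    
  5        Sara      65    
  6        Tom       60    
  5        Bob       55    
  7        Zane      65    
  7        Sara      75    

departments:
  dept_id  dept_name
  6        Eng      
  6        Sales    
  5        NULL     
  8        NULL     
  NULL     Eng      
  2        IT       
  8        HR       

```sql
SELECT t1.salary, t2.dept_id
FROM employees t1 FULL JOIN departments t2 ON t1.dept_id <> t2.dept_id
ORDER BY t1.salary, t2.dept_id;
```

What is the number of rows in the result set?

33

FULL OUTER JOIN keeps every row from both sides; unmatched rows get NULL for the other side's columns.
Matching on t1.dept_id <> t2.dept_id. A NULL in a compared column never satisfies the condition.
- t1[0] dept_id=7 → 6 match(es) in t2 → 6 row(s).
- t1[1] dept_id=5 → 5 match(es) in t2 → 5 row(s).
- t1[2] dept_id=6 → 4 match(es) in t2 → 4 row(s).
- t1[3] dept_id=5 → 5 match(es) in t2 → 5 row(s).
- t1[4] dept_id=7 → 6 match(es) in t2 → 6 row(s).
- t1[5] dept_id=7 → 6 match(es) in t2 → 6 row(s).
- 1 t2 row(s) had no t1 match → kept, t1 columns NULL.
Total: 32 matched + 1 padded = 33 rows.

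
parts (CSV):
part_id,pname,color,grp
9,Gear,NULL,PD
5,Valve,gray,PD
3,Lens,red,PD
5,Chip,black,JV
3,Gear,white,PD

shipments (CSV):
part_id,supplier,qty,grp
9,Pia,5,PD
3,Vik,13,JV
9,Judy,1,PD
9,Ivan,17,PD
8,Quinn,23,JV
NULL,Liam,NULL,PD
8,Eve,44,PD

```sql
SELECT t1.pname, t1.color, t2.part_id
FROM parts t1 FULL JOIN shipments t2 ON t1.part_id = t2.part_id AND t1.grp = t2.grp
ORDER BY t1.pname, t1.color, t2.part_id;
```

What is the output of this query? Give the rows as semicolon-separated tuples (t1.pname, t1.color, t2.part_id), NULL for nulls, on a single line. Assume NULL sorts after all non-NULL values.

FULL OUTER JOIN keeps every row from both sides; unmatched rows get NULL for the other side's columns.
Matching on t1.part_id = t2.part_id AND t1.grp = t2.grp. A NULL in a compared column never satisfies the condition.
Matched pairs: 3; unmatched t1 rows kept: 4; unmatched t2 rows kept: 4.

(Chip, black, NULL); (Gear, white, NULL); (Gear, NULL, 9); (Gear, NULL, 9); (Gear, NULL, 9); (Lens, red, NULL); (Valve, gray, NULL); (NULL, NULL, 3); (NULL, NULL, 8); (NULL, NULL, 8); (NULL, NULL, NULL)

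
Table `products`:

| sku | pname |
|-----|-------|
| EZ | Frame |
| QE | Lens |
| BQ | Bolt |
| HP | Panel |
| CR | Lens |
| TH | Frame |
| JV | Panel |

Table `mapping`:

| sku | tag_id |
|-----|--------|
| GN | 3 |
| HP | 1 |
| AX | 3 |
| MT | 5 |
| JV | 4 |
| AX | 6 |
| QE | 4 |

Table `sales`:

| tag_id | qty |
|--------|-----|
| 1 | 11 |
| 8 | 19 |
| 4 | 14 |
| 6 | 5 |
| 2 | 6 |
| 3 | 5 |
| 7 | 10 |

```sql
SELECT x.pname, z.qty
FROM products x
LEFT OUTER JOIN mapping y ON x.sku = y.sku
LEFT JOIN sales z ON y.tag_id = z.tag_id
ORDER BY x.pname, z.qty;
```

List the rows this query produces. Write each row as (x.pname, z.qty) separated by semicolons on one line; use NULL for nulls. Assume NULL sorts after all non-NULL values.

(Bolt, NULL); (Frame, NULL); (Frame, NULL); (Lens, 14); (Lens, NULL); (Panel, 11); (Panel, 14)

Step 1 — x LEFT JOIN y on sku → 7 row(s).
Then LEFT JOIN `sales z` on tag_id: each of those 7 rows is kept; rows whose y.tag_id has no match in z get NULL for z's columns.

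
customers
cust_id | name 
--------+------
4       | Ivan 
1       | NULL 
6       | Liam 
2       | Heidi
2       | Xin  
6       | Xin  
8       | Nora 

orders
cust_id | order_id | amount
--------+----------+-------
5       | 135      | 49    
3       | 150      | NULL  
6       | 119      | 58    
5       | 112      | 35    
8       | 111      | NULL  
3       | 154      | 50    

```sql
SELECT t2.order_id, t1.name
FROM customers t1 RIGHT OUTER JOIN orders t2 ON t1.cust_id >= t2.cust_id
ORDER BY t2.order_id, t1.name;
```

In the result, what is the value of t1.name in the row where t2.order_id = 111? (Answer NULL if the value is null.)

Nora

RIGHT JOIN keeps every row from `orders`; unmatched rows get NULL for `customers`'s columns.
Matching on t1.cust_id >= t2.cust_id.
- t1 (cust_id=4) pairs with 2 row(s) of t2.
- t1 (cust_id=1) has no partner in t2.
- t1 (cust_id=6) pairs with 5 row(s) of t2.
- t1 (cust_id=2) has no partner in t2.
- t1 (cust_id=2) has no partner in t2.
- t1 (cust_id=6) pairs with 5 row(s) of t2.
- t1 (cust_id=8) pairs with 6 row(s) of t2.
- every t2 row matched at least one t1 row.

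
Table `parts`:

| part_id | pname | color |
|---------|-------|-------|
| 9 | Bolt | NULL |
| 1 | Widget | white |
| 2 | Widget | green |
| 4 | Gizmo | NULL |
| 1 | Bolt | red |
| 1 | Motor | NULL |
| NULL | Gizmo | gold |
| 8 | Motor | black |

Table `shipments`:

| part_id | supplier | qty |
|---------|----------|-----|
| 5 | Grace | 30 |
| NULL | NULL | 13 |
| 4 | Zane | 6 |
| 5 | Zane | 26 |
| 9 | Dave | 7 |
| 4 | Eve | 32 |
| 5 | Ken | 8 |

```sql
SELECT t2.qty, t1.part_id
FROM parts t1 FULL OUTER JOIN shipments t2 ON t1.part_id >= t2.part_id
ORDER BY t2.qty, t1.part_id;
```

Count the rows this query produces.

19

FULL OUTER JOIN keeps every row from both sides; unmatched rows get NULL for the other side's columns.
Matching on t1.part_id >= t2.part_id. A NULL in a compared column never satisfies the condition.
- t1 (part_id=9) pairs with 6 row(s) of t2.
- t1 (part_id=1) has no partner → padded with NULL.
- t1 (part_id=2) has no partner → padded with NULL.
- t1 (part_id=4) pairs with 2 row(s) of t2.
- t1 (part_id=1) has no partner → padded with NULL.
- t1 (part_id=1) has no partner → padded with NULL.
- t1 (part_id=NULL) has no partner → padded with NULL.
- t1 (part_id=8) pairs with 5 row(s) of t2.
- 1 row(s) from t2 found no t1 partner → padded with NULL.
Total: 13 matched + 6 padded = 19 rows.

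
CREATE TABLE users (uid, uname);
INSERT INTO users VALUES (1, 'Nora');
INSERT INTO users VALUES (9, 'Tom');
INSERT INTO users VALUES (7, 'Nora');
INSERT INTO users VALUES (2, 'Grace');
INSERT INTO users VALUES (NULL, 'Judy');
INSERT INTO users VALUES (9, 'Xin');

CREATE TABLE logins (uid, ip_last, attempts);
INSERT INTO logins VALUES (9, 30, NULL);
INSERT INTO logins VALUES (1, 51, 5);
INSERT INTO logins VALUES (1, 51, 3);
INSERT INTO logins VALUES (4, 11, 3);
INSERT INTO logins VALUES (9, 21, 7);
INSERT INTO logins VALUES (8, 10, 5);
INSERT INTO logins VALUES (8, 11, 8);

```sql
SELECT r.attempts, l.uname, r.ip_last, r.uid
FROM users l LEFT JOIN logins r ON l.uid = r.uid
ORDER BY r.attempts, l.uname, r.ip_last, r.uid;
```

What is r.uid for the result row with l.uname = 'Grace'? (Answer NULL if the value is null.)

LEFT JOIN keeps every row from `users`; unmatched rows get NULL for `logins`'s columns.
Matching on l.uid = r.uid. A NULL in a compared column never satisfies the condition.
- l (uid=1) pairs with 2 row(s) of r.
- l (uid=9) pairs with 2 row(s) of r.
- l (uid=7) has no partner → padded with NULL.
- l (uid=2) has no partner → padded with NULL.
- l (uid=NULL) has no partner → padded with NULL.
- l (uid=9) pairs with 2 row(s) of r.

NULL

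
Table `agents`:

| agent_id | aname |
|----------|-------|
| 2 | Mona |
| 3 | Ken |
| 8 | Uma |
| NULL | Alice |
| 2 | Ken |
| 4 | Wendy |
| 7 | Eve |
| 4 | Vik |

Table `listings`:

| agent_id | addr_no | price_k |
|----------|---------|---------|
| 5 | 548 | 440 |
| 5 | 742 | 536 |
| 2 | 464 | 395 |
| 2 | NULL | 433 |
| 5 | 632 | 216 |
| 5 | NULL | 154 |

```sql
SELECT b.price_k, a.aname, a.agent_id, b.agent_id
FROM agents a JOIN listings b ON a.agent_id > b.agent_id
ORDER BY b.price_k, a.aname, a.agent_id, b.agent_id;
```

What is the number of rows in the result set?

INNER JOIN keeps only pairs where the ON condition holds.
Matching on a.agent_id > b.agent_id. A NULL in a compared column never satisfies the condition.
Matched pairs: 18.
Total: 18 rows.

18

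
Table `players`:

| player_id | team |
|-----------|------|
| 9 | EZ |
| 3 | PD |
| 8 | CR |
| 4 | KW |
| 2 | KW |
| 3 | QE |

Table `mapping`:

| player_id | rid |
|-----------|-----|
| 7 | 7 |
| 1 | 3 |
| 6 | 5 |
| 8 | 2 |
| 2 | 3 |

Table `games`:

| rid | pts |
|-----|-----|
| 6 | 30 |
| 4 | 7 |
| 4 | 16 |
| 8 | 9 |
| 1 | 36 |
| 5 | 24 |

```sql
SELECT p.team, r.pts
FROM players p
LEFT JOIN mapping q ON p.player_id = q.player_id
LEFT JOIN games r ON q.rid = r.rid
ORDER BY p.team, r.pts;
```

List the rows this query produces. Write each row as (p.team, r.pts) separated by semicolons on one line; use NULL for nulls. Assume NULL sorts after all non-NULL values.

(CR, NULL); (EZ, NULL); (KW, NULL); (KW, NULL); (PD, NULL); (QE, NULL)

Evaluate left to right. First `players p LEFT JOIN mapping q` on player_id: 6 row(s).
Then LEFT JOIN `games r` on rid: each of those 6 rows is kept; rows whose q.rid has no match in r get NULL for r's columns.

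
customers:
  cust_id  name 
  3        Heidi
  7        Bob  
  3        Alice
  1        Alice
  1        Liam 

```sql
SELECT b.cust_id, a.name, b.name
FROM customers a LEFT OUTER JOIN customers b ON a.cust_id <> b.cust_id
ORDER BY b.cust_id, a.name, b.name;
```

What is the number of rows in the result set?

16

LEFT JOIN keeps every row from `customers a`; unmatched rows get NULL for `customers b`'s columns.
Matching on a.cust_id <> b.cust_id.
- a[0] cust_id=3 → 3 match(es) in b → 3 row(s).
- a[1] cust_id=7 → 4 match(es) in b → 4 row(s).
- a[2] cust_id=3 → 3 match(es) in b → 3 row(s).
- a[3] cust_id=1 → 3 match(es) in b → 3 row(s).
- a[4] cust_id=1 → 3 match(es) in b → 3 row(s).
Total: 16 rows.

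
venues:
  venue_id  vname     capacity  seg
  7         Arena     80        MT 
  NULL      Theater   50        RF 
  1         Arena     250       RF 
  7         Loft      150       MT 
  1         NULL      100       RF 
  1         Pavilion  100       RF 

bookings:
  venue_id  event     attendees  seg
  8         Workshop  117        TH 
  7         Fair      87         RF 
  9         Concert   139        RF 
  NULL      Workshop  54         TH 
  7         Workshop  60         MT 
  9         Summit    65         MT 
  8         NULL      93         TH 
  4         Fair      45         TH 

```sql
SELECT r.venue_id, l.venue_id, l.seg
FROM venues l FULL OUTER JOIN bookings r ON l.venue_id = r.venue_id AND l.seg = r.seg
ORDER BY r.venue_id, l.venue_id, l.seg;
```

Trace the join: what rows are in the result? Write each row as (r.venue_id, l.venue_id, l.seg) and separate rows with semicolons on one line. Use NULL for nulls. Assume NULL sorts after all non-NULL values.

(4, NULL, NULL); (7, 7, MT); (7, 7, MT); (7, NULL, NULL); (8, NULL, NULL); (8, NULL, NULL); (9, NULL, NULL); (9, NULL, NULL); (NULL, 1, RF); (NULL, 1, RF); (NULL, 1, RF); (NULL, NULL, RF); (NULL, NULL, NULL)

FULL OUTER JOIN keeps every row from both sides; unmatched rows get NULL for the other side's columns.
Matching on l.venue_id = r.venue_id AND l.seg = r.seg. A NULL in a compared column never satisfies the condition.
- venue_id=7, seg=MT: 1 matching r row(s), so 1 row(s) emitted.
- venue_id=NULL, seg=RF: no r row matches, row kept with r columns NULL.
- venue_id=1, seg=RF: no r row matches, row kept with r columns NULL.
- venue_id=7, seg=MT: 1 matching r row(s), so 1 row(s) emitted.
- venue_id=1, seg=RF: no r row matches, row kept with r columns NULL.
- venue_id=1, seg=RF: no r row matches, row kept with r columns NULL.
- plus 7 unmatched r row(s), each kept with NULL l columns.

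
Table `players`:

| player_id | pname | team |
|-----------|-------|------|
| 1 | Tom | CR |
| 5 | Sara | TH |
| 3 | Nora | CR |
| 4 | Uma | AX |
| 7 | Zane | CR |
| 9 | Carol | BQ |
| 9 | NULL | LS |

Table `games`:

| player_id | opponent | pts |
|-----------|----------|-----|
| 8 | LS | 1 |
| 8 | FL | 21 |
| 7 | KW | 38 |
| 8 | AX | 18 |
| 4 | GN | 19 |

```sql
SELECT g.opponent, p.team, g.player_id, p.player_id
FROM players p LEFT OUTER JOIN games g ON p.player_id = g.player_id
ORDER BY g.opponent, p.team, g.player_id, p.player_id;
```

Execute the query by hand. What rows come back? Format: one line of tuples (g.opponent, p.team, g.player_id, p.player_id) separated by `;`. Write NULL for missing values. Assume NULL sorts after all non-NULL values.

(GN, AX, 4, 4); (KW, CR, 7, 7); (NULL, BQ, NULL, 9); (NULL, CR, NULL, 1); (NULL, CR, NULL, 3); (NULL, LS, NULL, 9); (NULL, TH, NULL, 5)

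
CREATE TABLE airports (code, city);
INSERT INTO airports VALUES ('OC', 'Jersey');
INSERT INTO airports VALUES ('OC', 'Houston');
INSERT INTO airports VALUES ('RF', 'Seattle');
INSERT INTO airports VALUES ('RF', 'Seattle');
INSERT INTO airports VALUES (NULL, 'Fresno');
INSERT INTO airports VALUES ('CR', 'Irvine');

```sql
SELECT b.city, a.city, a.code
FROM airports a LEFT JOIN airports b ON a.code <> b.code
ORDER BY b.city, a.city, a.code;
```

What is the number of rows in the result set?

17

LEFT JOIN keeps every row from `airports a`; unmatched rows get NULL for `airports b`'s columns.
Matching on a.code <> b.code. A NULL in a compared column never satisfies the condition.
- code=OC: 3 matching b row(s), so 3 row(s) emitted.
- code=OC: 3 matching b row(s), so 3 row(s) emitted.
- code=RF: 3 matching b row(s), so 3 row(s) emitted.
- code=RF: 3 matching b row(s), so 3 row(s) emitted.
- code=NULL: no b row matches, row kept with b columns NULL.
- code=CR: 4 matching b row(s), so 4 row(s) emitted.
Total: 16 matched + 1 padded = 17 rows.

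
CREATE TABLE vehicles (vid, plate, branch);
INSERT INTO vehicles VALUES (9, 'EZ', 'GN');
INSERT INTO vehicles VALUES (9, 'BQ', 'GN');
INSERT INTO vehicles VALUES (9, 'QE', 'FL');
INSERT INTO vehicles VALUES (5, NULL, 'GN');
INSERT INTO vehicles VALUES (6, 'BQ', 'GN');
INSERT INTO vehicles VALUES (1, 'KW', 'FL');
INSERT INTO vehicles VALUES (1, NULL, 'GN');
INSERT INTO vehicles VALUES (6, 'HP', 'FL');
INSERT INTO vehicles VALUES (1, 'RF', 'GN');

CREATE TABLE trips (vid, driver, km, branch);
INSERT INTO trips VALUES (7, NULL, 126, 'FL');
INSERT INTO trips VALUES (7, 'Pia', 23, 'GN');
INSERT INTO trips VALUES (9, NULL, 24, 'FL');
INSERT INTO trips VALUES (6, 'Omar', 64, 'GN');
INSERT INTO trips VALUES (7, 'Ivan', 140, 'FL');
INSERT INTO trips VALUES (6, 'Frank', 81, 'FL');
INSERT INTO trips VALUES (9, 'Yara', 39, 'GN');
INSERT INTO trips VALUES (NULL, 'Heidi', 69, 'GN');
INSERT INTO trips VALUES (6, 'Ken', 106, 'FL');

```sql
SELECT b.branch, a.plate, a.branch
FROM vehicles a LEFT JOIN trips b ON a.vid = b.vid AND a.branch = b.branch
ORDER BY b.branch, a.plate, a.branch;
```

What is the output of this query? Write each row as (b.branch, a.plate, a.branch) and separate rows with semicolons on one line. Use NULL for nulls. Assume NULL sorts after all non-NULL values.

(FL, HP, FL); (FL, HP, FL); (FL, QE, FL); (GN, BQ, GN); (GN, BQ, GN); (GN, EZ, GN); (NULL, KW, FL); (NULL, RF, GN); (NULL, NULL, GN); (NULL, NULL, GN)

LEFT JOIN keeps every row from `vehicles`; unmatched rows get NULL for `trips`'s columns.
Matching on a.vid = b.vid AND a.branch = b.branch. A NULL in a compared column never satisfies the condition.
Matched pairs: 6; unmatched a rows kept: 4.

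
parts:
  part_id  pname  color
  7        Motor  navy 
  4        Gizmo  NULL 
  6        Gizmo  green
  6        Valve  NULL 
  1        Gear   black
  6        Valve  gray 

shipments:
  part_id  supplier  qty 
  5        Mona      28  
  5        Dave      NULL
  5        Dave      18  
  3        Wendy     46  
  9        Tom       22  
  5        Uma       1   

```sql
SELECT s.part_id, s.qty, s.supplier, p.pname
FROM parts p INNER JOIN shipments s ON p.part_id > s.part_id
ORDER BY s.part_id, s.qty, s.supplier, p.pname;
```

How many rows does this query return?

21

INNER JOIN keeps only pairs where the ON condition holds.
Matching on p.part_id > s.part_id.
- part_id=7: 5 matching s row(s), so 5 row(s) emitted.
- part_id=4: 1 matching s row(s), so 1 row(s) emitted.
- part_id=6: 5 matching s row(s), so 5 row(s) emitted.
- part_id=6: 5 matching s row(s), so 5 row(s) emitted.
- part_id=1: no matching s row, dropped.
- part_id=6: 5 matching s row(s), so 5 row(s) emitted.
Total: 21 rows.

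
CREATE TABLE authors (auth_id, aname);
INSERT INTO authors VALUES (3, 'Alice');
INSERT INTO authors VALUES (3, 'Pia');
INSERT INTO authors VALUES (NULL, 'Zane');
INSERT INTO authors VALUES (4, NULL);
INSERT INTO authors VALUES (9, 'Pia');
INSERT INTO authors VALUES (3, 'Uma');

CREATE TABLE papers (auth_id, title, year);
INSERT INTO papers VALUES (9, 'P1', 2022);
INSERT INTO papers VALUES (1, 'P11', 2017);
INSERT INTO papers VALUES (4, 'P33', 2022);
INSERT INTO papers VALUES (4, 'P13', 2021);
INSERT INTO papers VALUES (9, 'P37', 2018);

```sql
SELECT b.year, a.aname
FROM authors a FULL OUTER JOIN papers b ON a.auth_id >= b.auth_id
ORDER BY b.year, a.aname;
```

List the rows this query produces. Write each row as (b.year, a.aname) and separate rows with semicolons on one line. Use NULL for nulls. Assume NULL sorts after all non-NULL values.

(2017, Alice); (2017, Pia); (2017, Pia); (2017, Uma); (2017, NULL); (2018, Pia); (2021, Pia); (2021, NULL); (2022, Pia); (2022, Pia); (2022, NULL); (NULL, Zane)

FULL OUTER JOIN keeps every row from both sides; unmatched rows get NULL for the other side's columns.
Matching on a.auth_id >= b.auth_id. A NULL in a compared column never satisfies the condition.
- a[0] auth_id=3 → 1 match(es) in b → 1 row(s).
- a[1] auth_id=3 → 1 match(es) in b → 1 row(s).
- a[2] auth_id=NULL → no match; kept with NULLs on the b side.
- a[3] auth_id=4 → 3 match(es) in b → 3 row(s).
- a[4] auth_id=9 → 5 match(es) in b → 5 row(s).
- a[5] auth_id=3 → 1 match(es) in b → 1 row(s).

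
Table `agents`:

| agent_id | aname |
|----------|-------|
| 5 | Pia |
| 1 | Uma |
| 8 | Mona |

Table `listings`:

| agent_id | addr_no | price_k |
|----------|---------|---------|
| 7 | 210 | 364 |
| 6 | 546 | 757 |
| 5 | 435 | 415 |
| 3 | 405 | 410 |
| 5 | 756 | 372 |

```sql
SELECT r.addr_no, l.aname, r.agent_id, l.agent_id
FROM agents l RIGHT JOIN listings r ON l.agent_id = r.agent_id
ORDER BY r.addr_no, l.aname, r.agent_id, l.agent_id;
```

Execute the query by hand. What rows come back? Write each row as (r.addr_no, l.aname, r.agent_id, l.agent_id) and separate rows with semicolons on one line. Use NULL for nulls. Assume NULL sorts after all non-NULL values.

RIGHT JOIN keeps every row from `listings`; unmatched rows get NULL for `agents`'s columns.
Matching on l.agent_id = r.agent_id.
- l (agent_id=5) pairs with 2 row(s) of r.
- l (agent_id=1) has no partner in r.
- l (agent_id=8) has no partner in r.
- 3 row(s) from r found no l partner → padded with NULL.
After projecting and ordering:
r.addr_no | l.aname | r.agent_id | l.agent_id
210 | NULL | 7 | NULL
405 | NULL | 3 | NULL
435 | Pia | 5 | 5
546 | NULL | 6 | NULL
756 | Pia | 5 | 5

(210, NULL, 7, NULL); (405, NULL, 3, NULL); (435, Pia, 5, 5); (546, NULL, 6, NULL); (756, Pia, 5, 5)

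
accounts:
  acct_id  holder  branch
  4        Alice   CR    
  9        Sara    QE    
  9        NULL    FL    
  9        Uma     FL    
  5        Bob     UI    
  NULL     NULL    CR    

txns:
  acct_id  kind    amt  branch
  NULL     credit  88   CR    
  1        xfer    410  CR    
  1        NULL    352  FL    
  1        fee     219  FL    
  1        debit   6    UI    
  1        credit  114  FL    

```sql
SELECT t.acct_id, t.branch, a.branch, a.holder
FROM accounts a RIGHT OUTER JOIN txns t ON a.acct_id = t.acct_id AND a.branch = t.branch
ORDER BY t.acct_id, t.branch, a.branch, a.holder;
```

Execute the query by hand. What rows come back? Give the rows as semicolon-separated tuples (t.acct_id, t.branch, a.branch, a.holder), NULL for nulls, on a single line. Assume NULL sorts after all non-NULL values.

(1, CR, NULL, NULL); (1, FL, NULL, NULL); (1, FL, NULL, NULL); (1, FL, NULL, NULL); (1, UI, NULL, NULL); (NULL, CR, NULL, NULL)

RIGHT JOIN keeps every row from `txns`; unmatched rows get NULL for `accounts`'s columns.
Matching on a.acct_id = t.acct_id AND a.branch = t.branch. A NULL in a compared column never satisfies the condition.
- a row (acct_id=4, branch=CR): no match.
- a row (acct_id=9, branch=QE): no match.
- a row (acct_id=9, branch=FL): no match.
- a row (acct_id=9, branch=FL): no match.
- a row (acct_id=5, branch=UI): no match.
- a row (acct_id=NULL, branch=CR): no match.
- plus 6 unmatched t row(s), each kept with NULL a columns.
After projecting and ordering:
t.acct_id | t.branch | a.branch | a.holder
1 | CR | NULL | NULL
1 | FL | NULL | NULL
1 | FL | NULL | NULL
1 | FL | NULL | NULL
1 | UI | NULL | NULL
NULL | CR | NULL | NULL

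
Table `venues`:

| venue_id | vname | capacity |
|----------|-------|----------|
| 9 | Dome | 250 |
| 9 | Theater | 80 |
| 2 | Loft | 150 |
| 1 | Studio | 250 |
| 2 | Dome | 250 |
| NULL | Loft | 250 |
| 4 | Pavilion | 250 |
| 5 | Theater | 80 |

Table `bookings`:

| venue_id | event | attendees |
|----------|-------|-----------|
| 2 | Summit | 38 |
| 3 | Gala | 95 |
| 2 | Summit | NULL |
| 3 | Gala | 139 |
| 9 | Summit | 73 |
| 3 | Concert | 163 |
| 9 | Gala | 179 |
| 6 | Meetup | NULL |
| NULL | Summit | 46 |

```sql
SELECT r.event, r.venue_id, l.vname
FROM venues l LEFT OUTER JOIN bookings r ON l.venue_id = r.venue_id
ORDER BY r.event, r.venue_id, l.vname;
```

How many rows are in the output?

12

LEFT JOIN keeps every row from `venues`; unmatched rows get NULL for `bookings`'s columns.
Matching on l.venue_id = r.venue_id. A NULL in a compared column never satisfies the condition.
- venue_id=9: 2 matching r row(s), so 2 row(s) emitted.
- venue_id=9: 2 matching r row(s), so 2 row(s) emitted.
- venue_id=2: 2 matching r row(s), so 2 row(s) emitted.
- venue_id=1: no r row matches, row kept with r columns NULL.
- venue_id=2: 2 matching r row(s), so 2 row(s) emitted.
- venue_id=NULL: no r row matches, row kept with r columns NULL.
- venue_id=4: no r row matches, row kept with r columns NULL.
- venue_id=5: no r row matches, row kept with r columns NULL.
Total: 8 matched + 4 padded = 12 rows.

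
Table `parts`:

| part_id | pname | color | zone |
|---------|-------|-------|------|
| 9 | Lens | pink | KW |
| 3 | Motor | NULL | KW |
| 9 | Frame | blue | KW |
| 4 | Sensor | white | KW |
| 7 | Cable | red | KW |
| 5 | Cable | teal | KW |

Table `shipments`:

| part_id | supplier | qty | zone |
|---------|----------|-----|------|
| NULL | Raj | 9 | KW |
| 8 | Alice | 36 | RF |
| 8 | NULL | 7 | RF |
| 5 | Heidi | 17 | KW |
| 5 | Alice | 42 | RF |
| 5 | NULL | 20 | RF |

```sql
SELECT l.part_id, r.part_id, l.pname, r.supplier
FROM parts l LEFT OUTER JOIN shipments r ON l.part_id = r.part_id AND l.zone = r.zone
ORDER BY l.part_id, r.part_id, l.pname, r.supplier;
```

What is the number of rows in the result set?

6

LEFT JOIN keeps every row from `parts`; unmatched rows get NULL for `shipments`'s columns.
Matching on l.part_id = r.part_id AND l.zone = r.zone. A NULL in a compared column never satisfies the condition.
Matched pairs: 1; unmatched l rows kept: 5.
Total: 1 matched + 5 padded = 6 rows.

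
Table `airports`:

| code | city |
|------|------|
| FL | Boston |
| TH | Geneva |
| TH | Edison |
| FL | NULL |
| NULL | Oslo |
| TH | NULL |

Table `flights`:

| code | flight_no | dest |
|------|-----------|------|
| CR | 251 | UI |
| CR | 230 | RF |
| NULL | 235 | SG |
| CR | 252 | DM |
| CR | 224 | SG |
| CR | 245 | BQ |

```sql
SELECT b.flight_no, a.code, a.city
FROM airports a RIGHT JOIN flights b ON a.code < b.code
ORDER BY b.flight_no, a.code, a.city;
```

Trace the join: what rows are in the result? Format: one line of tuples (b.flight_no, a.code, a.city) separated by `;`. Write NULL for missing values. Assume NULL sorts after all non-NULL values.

(224, NULL, NULL); (230, NULL, NULL); (235, NULL, NULL); (245, NULL, NULL); (251, NULL, NULL); (252, NULL, NULL)

RIGHT JOIN keeps every row from `flights`; unmatched rows get NULL for `airports`'s columns.
Matching on a.code < b.code. A NULL in a compared column never satisfies the condition.
- a (code=FL) has no partner in b.
- a (code=TH) has no partner in b.
- a (code=TH) has no partner in b.
- a (code=FL) has no partner in b.
- a (code=NULL) has no partner in b.
- a (code=TH) has no partner in b.
- plus 6 unmatched b row(s), each kept with NULL a columns.
After projecting and ordering:
b.flight_no | a.code | a.city
224 | NULL | NULL
230 | NULL | NULL
235 | NULL | NULL
245 | NULL | NULL
251 | NULL | NULL
252 | NULL | NULL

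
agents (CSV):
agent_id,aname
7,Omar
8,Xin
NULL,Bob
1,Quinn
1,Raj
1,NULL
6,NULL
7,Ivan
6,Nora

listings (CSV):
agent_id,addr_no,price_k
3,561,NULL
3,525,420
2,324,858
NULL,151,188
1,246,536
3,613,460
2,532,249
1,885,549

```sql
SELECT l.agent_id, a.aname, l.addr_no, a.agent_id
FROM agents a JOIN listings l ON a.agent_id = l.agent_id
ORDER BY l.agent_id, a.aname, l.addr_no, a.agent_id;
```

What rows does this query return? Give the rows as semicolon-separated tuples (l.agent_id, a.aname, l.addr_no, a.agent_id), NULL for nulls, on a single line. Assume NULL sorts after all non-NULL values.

(1, Quinn, 246, 1); (1, Quinn, 885, 1); (1, Raj, 246, 1); (1, Raj, 885, 1); (1, NULL, 246, 1); (1, NULL, 885, 1)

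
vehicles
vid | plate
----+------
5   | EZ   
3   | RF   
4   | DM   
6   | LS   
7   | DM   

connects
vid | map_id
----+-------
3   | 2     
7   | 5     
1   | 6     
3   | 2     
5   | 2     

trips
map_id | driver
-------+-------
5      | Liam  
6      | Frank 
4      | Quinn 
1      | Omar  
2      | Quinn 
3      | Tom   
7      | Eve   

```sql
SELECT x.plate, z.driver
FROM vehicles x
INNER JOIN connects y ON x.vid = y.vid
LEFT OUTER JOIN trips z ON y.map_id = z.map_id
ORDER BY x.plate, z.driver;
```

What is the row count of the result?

4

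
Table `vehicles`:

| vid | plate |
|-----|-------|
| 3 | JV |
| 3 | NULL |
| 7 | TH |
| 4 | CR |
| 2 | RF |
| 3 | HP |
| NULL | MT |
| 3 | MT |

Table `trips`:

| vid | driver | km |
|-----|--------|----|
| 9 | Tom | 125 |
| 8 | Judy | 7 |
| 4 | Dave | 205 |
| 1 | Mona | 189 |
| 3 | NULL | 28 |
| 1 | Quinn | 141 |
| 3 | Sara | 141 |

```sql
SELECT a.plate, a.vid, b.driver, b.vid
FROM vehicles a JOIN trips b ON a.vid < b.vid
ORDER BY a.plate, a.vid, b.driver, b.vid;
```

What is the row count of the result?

INNER JOIN keeps only pairs where the ON condition holds.
Matching on a.vid < b.vid. A NULL in a compared column never satisfies the condition.
- a[0] vid=3 → 3 match(es) in b → 3 row(s).
- a[1] vid=3 → 3 match(es) in b → 3 row(s).
- a[2] vid=7 → 2 match(es) in b → 2 row(s).
- a[3] vid=4 → 2 match(es) in b → 2 row(s).
- a[4] vid=2 → 5 match(es) in b → 5 row(s).
- a[5] vid=3 → 3 match(es) in b → 3 row(s).
- a[6] vid=NULL → no match; dropped.
- a[7] vid=3 → 3 match(es) in b → 3 row(s).
Total: 21 rows.

21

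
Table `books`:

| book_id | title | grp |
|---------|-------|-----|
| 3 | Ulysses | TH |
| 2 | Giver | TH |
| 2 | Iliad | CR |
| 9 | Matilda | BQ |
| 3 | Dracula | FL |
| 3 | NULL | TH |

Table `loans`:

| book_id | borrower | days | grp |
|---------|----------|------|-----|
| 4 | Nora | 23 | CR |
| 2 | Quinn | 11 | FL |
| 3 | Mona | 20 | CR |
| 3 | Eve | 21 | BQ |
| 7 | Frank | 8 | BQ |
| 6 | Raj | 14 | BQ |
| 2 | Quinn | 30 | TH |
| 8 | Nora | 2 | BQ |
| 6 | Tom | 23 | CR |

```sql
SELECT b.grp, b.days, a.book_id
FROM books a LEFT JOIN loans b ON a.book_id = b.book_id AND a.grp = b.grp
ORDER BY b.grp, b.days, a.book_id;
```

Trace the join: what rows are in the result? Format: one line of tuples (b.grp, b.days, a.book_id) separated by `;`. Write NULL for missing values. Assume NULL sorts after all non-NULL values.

(TH, 30, 2); (NULL, NULL, 2); (NULL, NULL, 3); (NULL, NULL, 3); (NULL, NULL, 3); (NULL, NULL, 9)

LEFT JOIN keeps every row from `books`; unmatched rows get NULL for `loans`'s columns.
Matching on a.book_id = b.book_id AND a.grp = b.grp.
- a[0] book_id=3, grp=TH → no match; kept with NULLs on the b side.
- a[1] book_id=2, grp=TH → 1 match(es) in b → 1 row(s).
- a[2] book_id=2, grp=CR → no match; kept with NULLs on the b side.
- a[3] book_id=9, grp=BQ → no match; kept with NULLs on the b side.
- a[4] book_id=3, grp=FL → no match; kept with NULLs on the b side.
- a[5] book_id=3, grp=TH → no match; kept with NULLs on the b side.
After projecting and ordering:
b.grp | b.days | a.book_id
TH | 30 | 2
NULL | NULL | 2
NULL | NULL | 3
NULL | NULL | 3
NULL | NULL | 3
NULL | NULL | 9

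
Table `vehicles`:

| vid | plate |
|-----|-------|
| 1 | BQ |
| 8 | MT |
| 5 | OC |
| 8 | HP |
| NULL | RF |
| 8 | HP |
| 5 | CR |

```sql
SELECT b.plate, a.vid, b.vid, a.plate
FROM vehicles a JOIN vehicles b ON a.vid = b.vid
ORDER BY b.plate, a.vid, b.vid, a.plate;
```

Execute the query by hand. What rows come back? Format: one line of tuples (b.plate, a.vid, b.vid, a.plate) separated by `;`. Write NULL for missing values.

INNER JOIN keeps only pairs where the ON condition holds.
Matching on a.vid = b.vid. A NULL in a compared column never satisfies the condition.
- a row (vid=1): matches 1 b row(s) → 1 output row(s).
- a row (vid=8): matches 3 b row(s) → 3 output row(s).
- a row (vid=5): matches 2 b row(s) → 2 output row(s).
- a row (vid=8): matches 3 b row(s) → 3 output row(s).
- a row (vid=NULL): no match → dropped.
- a row (vid=8): matches 3 b row(s) → 3 output row(s).
- a row (vid=5): matches 2 b row(s) → 2 output row(s).

(BQ, 1, 1, BQ); (CR, 5, 5, CR); (CR, 5, 5, OC); (HP, 8, 8, HP); (HP, 8, 8, HP); (HP, 8, 8, HP); (HP, 8, 8, HP); (HP, 8, 8, MT); (HP, 8, 8, MT); (MT, 8, 8, HP); (MT, 8, 8, HP); (MT, 8, 8, MT); (OC, 5, 5, CR); (OC, 5, 5, OC)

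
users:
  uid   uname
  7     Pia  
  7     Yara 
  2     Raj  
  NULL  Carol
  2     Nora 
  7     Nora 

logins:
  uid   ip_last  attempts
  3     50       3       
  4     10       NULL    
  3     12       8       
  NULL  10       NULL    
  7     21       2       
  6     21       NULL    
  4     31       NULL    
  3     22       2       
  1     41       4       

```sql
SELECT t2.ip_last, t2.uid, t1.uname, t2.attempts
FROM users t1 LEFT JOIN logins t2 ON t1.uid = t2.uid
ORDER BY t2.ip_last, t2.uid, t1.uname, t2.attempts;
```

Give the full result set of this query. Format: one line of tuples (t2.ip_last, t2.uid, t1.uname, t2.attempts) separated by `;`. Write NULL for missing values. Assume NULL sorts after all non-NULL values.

(21, 7, Nora, 2); (21, 7, Pia, 2); (21, 7, Yara, 2); (NULL, NULL, Carol, NULL); (NULL, NULL, Nora, NULL); (NULL, NULL, Raj, NULL)

LEFT JOIN keeps every row from `users`; unmatched rows get NULL for `logins`'s columns.
Matching on t1.uid = t2.uid. A NULL in a compared column never satisfies the condition.
Matched pairs: 3; unmatched t1 rows kept: 3.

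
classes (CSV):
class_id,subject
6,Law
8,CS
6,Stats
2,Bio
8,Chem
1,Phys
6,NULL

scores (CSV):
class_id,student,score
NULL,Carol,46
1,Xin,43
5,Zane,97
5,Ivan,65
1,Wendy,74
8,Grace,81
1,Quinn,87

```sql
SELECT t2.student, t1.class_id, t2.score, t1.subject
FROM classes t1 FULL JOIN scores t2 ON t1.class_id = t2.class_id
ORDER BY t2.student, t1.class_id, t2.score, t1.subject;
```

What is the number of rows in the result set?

12

FULL OUTER JOIN keeps every row from both sides; unmatched rows get NULL for the other side's columns.
Matching on t1.class_id = t2.class_id. A NULL in a compared column never satisfies the condition.
- class_id=6: no t2 row matches, row kept with t2 columns NULL.
- class_id=8: 1 matching t2 row(s), so 1 row(s) emitted.
- class_id=6: no t2 row matches, row kept with t2 columns NULL.
- class_id=2: no t2 row matches, row kept with t2 columns NULL.
- class_id=8: 1 matching t2 row(s), so 1 row(s) emitted.
- class_id=1: 3 matching t2 row(s), so 3 row(s) emitted.
- class_id=6: no t2 row matches, row kept with t2 columns NULL.
- plus 3 unmatched t2 row(s), each kept with NULL t1 columns.
Total: 5 matched + 7 padded = 12 rows.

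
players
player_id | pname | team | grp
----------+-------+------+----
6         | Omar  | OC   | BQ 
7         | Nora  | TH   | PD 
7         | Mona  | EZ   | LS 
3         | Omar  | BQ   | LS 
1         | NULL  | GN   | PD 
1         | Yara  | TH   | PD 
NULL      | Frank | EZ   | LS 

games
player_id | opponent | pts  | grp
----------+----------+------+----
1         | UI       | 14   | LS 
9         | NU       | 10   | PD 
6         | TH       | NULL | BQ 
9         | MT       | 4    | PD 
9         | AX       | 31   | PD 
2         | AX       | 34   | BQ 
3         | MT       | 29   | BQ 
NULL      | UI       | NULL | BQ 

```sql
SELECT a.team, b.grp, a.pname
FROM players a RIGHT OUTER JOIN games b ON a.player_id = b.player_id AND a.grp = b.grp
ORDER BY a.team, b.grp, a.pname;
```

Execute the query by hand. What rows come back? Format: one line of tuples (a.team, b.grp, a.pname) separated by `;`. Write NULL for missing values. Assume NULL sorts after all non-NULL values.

(OC, BQ, Omar); (NULL, BQ, NULL); (NULL, BQ, NULL); (NULL, BQ, NULL); (NULL, LS, NULL); (NULL, PD, NULL); (NULL, PD, NULL); (NULL, PD, NULL)

RIGHT JOIN keeps every row from `games`; unmatched rows get NULL for `players`'s columns.
Matching on a.player_id = b.player_id AND a.grp = b.grp. A NULL in a compared column never satisfies the condition.
- player_id=6, grp=BQ: 1 matching b row(s), so 1 row(s) emitted.
- player_id=7, grp=PD: no matching b row.
- player_id=7, grp=LS: no matching b row.
- player_id=3, grp=LS: no matching b row.
- player_id=1, grp=PD: no matching b row.
- player_id=1, grp=PD: no matching b row.
- player_id=NULL, grp=LS: no matching b row.
- 7 b row(s) had no a match → kept, a columns NULL.
After projecting and ordering:
a.team | b.grp | a.pname
OC | BQ | Omar
NULL | BQ | NULL
NULL | BQ | NULL
NULL | BQ | NULL
NULL | LS | NULL
NULL | PD | NULL
NULL | PD | NULL
NULL | PD | NULL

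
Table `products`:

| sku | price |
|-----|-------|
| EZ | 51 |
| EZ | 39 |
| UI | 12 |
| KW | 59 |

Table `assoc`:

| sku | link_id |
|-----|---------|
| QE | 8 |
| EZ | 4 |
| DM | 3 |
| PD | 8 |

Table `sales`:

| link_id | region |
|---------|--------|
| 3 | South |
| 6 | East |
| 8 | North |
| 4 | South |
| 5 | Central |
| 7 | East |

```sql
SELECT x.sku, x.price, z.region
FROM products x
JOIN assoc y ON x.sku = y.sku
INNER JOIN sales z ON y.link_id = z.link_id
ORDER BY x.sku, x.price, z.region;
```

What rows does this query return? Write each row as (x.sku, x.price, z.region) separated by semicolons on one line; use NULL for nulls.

Evaluate left to right. First `products x INNER JOIN assoc y` on sku: 2 row(s).
Then INNER JOIN `sales z` on link_id: keep only rows whose y.link_id appears in z.

(EZ, 39, South); (EZ, 51, South)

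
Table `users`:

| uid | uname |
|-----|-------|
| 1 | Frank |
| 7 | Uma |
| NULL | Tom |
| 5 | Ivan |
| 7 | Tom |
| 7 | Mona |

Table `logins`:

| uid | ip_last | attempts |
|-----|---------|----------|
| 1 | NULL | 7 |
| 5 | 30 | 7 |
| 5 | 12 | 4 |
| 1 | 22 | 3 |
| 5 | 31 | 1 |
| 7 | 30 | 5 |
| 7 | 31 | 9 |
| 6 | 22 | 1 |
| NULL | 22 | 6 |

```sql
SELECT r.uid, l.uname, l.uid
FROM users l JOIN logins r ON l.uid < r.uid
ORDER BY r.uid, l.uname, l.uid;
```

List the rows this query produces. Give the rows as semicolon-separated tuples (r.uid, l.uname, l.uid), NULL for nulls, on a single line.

(5, Frank, 1); (5, Frank, 1); (5, Frank, 1); (6, Frank, 1); (6, Ivan, 5); (7, Frank, 1); (7, Frank, 1); (7, Ivan, 5); (7, Ivan, 5)

INNER JOIN keeps only pairs where the ON condition holds.
Matching on l.uid < r.uid. A NULL in a compared column never satisfies the condition.
Matched pairs: 9.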